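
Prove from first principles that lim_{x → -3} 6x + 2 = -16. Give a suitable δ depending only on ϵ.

δ = ϵ/6

Suppose ϵ > 0. We need δ > 0 so that 0 < |x + 3| < δ implies |(6x + 2) + 16| < ϵ.
Since (6x + 2) + 16 = 6(x + 3), we have |(6x + 2) + 16| = 6|x + 3|.
So 6|x + 3| < ϵ exactly when |x + 3| < ϵ/6.
Choosing δ = ϵ/6 gives |(6x + 2) + 16| = 6|x + 3| < ϵ whenever |x + 3| < δ.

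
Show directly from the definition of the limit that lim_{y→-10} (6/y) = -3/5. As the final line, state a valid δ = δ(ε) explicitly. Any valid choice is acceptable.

Suppose ε > 0. We seek δ > 0 such that 0 < |y + 10| < δ implies |6/y + 3/5| < ε.
|6/y + 3/5| = 6·|-10 − y|/(10·|y|) = 6|y + 10|/(10|y|).
Restrict δ ≤ 5. Then |y + 10| < 5 gives |y| > 5, so 10|y| > 50.
Then |6/y + 3/5| < 6|y + 10|/50, which is < ε when |y + 10| < (25/3)ε.
Take δ = min(5, (25/3)ε). Then 0 < |y + 10| < δ gives both |y + 10| < 5 and |y + 10| < (25/3)ε, so |6/y + 3/5| < ε.

δ = min(5, (25/3)ε)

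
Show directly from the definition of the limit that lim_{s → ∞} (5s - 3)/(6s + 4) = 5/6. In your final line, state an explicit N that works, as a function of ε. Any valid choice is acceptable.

N = (19/18)/ε

Let ε > 0 be given. We seek N > 0 such that s > N implies |(5s - 3)/(6s + 4) − (5/6)| < ε.
(5s - 3)/(6s + 4) − (5/6) = (6(5s - 3) − 5(6s + 4)) / (6(6s + 4)) = -38/(6(6s + 4)).
For s > 0 we have 6s + 4 > 6s, so |(5s - 3)/(6s + 4) − (5/6)| = 38/(6(6s + 4)) < 38/(6·6s) = (19/18)/s.
Thus |(5s - 3)/(6s + 4) − (5/6)| < ε whenever s > (19/18)/ε.
Take N = (19/18)/ε. If s > N then |(5s - 3)/(6s + 4) − (5/6)| < (19/18)/s < ε.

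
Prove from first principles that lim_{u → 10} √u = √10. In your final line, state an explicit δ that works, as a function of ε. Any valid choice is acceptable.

Fix ε > 0. We want δ > 0 such that 0 < |u − 10| < δ implies |√u − √10| < ε.
Multiplying by the conjugate, |√u − √10| = |u − 10|/(√u + √10).
Restrict δ ≤ 10 so that |u − 10| < 10 forces u > 0, and then √u + √10 > √10.
Hence |√u − √10| < |u − 10|/√10, which is < ε once |u − 10| < √10·ε.
Take δ = min(10, √10·ε). If 0 < |u − 10| < δ then u > 0 and |√u − √10| < |u − 10|/√10 < ε.

δ = min(10, √10·ε)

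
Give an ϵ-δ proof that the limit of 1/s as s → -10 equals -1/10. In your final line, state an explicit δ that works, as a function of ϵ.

δ = min(5, 50ϵ)

Let ϵ > 0. We seek δ > 0 such that 0 < |s + 10| < δ implies |1/s + 1/10| < ϵ.
|1/s + 1/10| = |-10 − s|/(10·|s|) = |s + 10|/(10|s|).
Require δ ≤ 5 so that |s| > 10 − 5 = 5, hence 10|s| > 50.
Then |1/s + 1/10| < |s + 10|/50, which is < ϵ when |s + 10| < 50ϵ.
Take δ = min(5, 50ϵ). Then 0 < |s + 10| < δ gives both |s + 10| < 5 and |s + 10| < 50ϵ, so |1/s + 1/10| < ϵ.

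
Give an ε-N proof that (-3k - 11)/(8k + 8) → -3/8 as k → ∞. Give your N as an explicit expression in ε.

Let ε > 0. For k ≥ 1, |(-3k - 11)/(8k + 8) + 3/8| = |-64|/(8(8k + 8)) = 64/(8(8k + 8)).
Since 8k + 8 ≥ 8k for k ≥ 1, this is ≤ 64/(8·8k) = 1/k.
So |(-3k - 11)/(8k + 8) + 3/8| < ε whenever k > 1/ε.
Take N = 1/ε. If k > N then |(-3k - 11)/(8k + 8) + 3/8| ≤ 1/k < ε.

N = 1/ε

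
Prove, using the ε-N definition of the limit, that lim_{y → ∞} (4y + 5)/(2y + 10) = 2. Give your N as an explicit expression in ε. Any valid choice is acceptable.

Let ε > 0. We seek N > 0 such that y > N implies |(4y + 5)/(2y + 10) − 2| < ε.
(4y + 5)/(2y + 10) − 2 = (2(4y + 5) − 4(2y + 10)) / (2(2y + 10)) = -30/(2(2y + 10)).
For y > 0 we have 2y + 10 > 2y, so |(4y + 5)/(2y + 10) − 2| = 30/(2(2y + 10)) < 30/(2·2y) = (15/2)/y.
Thus |(4y + 5)/(2y + 10) − 2| < ε whenever y > (15/2)/ε.
Take N = (15/2)/ε. If y > N then |(4y + 5)/(2y + 10) − 2| < (15/2)/y < ε.

N = (15/2)/ε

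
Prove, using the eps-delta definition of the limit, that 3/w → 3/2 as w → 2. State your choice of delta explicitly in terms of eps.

delta = min(1, (2/3)eps)

Fix eps > 0. We seek delta > 0 such that 0 < |w − 2| < delta implies |3/w − (3/2)| < eps.
|3/w − (3/2)| = 3·|2 − w|/(2·|w|) = 3|w − 2|/(2|w|).
Require delta ≤ 1 so that |w| > 2 − 1 = 1, hence 2|w| > 2.
Then |3/w − (3/2)| < 3|w − 2|/2, which is < eps when |w − 2| < (2/3)eps.
Take delta = min(1, (2/3)eps). Then 0 < |w − 2| < delta gives both |w − 2| < 1 and |w − 2| < (2/3)eps, so |3/w − (3/2)| < eps.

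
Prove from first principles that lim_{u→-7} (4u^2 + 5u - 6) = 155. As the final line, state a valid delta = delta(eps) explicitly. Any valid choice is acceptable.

delta = min(1, eps/55)

Let eps > 0 be given. We want delta > 0 such that 0 < |u + 7| < delta implies |(4u^2 + 5u - 6) − 155| < eps.
(4u^2 + 5u - 6) − 155 = 4u^2 + 5u - 161 = (u + 7)(4u - 23).
So |(4u^2 + 5u - 6) − 155| = |u + 7|·|4u - 23|.
Assume first that |u + 7| < 1, so |u| < 8. Then |4u - 23| ≤ 4·8 + 23 = 55.
Hence |(4u^2 + 5u - 6) − 155| ≤ 55|u + 7| < eps provided |u + 7| < eps/55.
Choosing delta = min(1, eps/55) ensures both conditions, hence |(4u^2 + 5u - 6) − 155| < eps.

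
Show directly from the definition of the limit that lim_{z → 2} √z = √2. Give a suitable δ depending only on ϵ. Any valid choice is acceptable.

Let ϵ > 0. We want δ > 0 such that 0 < |z − 2| < δ implies |√z − √2| < ϵ.
Rationalise: √z − √2 = (z − 2)/(√z + √2), so |√z − √2| = |z − 2|/(√z + √2).
Restrict δ ≤ 2 so that |z − 2| < 2 forces z > 0, and then √z + √2 > √2.
Hence |√z − √2| < |z − 2|/√2, which is < ϵ once |z − 2| < √2·ϵ.
Take δ = min(2, √2·ϵ). If 0 < |z − 2| < δ then z > 0 and |√z − √2| < |z − 2|/√2 < ϵ.

δ = min(2, √2·ϵ)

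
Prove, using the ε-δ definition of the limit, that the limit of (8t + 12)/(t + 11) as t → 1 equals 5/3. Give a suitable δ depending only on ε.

Suppose ε > 0. We want δ > 0 with 0 < |t − 1| < δ ⇒ |(8t + 12)/(t + 11) − (5/3)| < ε.
Combining over a common denominator, (8t + 12)/(t + 11) − (5/3) = [(8t + 12)·12 − 20·(t + 11)] / [12·(t + 11)] = 76(t − 1) / (12(t + 11)).
So |(8t + 12)/(t + 11) − (5/3)| = 76|t − 1| / (12·|t + 11|).
Require δ ≤ 6, so |t + 11| ≥ |12| − |t − 1| > 12 − 6 = 6.
Hence |(8t + 12)/(t + 11) − (5/3)| < 76|t − 1|/(12·6) = (19/18)|t − 1|, which is < ε once |t − 1| < (18/19)ε.
Take δ = min(6, (18/19)ε). Then 0 < |t − 1| < δ forces both bounds, so |(8t + 12)/(t + 11) − (5/3)| < ε.

δ = min(6, (18/19)ε)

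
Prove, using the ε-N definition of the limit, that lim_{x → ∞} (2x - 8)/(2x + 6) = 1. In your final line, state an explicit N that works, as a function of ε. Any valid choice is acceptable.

N = 7/ε

Fix ε > 0. We seek N > 0 such that x > N implies |(2x - 8)/(2x + 6) − 1| < ε.
(2x - 8)/(2x + 6) − 1 = (2(2x - 8) − 2(2x + 6)) / (2(2x + 6)) = -28/(2(2x + 6)).
For x > 0 we have 2x + 6 > 2x, so |(2x - 8)/(2x + 6) − 1| = 28/(2(2x + 6)) < 28/(2·2x) = 7/x.
Thus |(2x - 8)/(2x + 6) − 1| < ε whenever x > 7/ε.
Take N = 7/ε. If x > N then |(2x - 8)/(2x + 6) − 1| < 7/x < ε.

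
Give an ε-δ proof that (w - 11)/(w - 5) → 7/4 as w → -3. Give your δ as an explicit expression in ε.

Fix ε > 0. We want δ > 0 with 0 < |w + 3| < δ ⇒ |(w - 11)/(w - 5) − (7/4)| < ε.
Combining over a common denominator, (w - 11)/(w - 5) − (7/4) = [(w - 11)·(-8) − (-14)·(w - 5)] / [(-8)·(w - 5)] = 6(w + 3) / ((-8)(w - 5)).
So |(w - 11)/(w - 5) − (7/4)| = 6|w + 3| / (8·|w − 5|).
Restrict δ ≤ 4. Then |w + 3| < 4 gives |w − 5| = |(w + 3) + (-8)| ≥ 8 − 4 = 4.
Hence |(w - 11)/(w - 5) − (7/4)| < 6|w + 3|/(8·4) = (3/16)|w + 3|, which is < ε once |w + 3| < (16/3)ε.
Take δ = min(4, (16/3)ε). Then 0 < |w + 3| < δ forces both bounds, so |(w - 11)/(w - 5) − (7/4)| < ε.

δ = min(4, (16/3)ε)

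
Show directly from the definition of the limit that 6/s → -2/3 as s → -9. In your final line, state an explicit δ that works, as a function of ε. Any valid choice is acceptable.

Let ε > 0 be given. We seek δ > 0 such that 0 < |s + 9| < δ implies |6/s + 2/3| < ε.
|6/s + 2/3| = 6·|-9 − s|/(9·|s|) = 6|s + 9|/(9|s|).
Require δ ≤ 9/2 so that |s| > 9 − 9/2 = 9/2, hence 9|s| > 81/2.
Then |6/s + 2/3| < 6|s + 9|/(81/2), which is < ε when |s + 9| < (27/4)ε.
Take δ = min(9/2, (27/4)ε). Then 0 < |s + 9| < δ gives both |s + 9| < 9/2 and |s + 9| < (27/4)ε, so |6/s + 2/3| < ε.

δ = min(9/2, (27/4)ε)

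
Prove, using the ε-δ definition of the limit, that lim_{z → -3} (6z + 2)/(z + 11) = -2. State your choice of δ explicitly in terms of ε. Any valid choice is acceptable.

Let ε > 0 be given. We want δ > 0 with 0 < |z + 3| < δ ⇒ |(6z + 2)/(z + 11) + 2| < ε.
Combining over a common denominator, (6z + 2)/(z + 11) + 2 = [(6z + 2)·8 − (-16)·(z + 11)] / [8·(z + 11)] = 64(z + 3) / (8(z + 11)).
So |(6z + 2)/(z + 11) + 2| = 64|z + 3| / (8·|z + 11|).
Restrict δ ≤ 4. Then |z + 3| < 4 gives |z + 11| = |(z + 3) + 8| ≥ 8 − 4 = 4.
Hence |(6z + 2)/(z + 11) + 2| < 64|z + 3|/(8·4) = 2|z + 3|, which is < ε once |z + 3| < (1/2)ε.
Take δ = min(4, (1/2)ε). Then 0 < |z + 3| < δ forces both bounds, so |(6z + 2)/(z + 11) + 2| < ε.

δ = min(4, (1/2)ε)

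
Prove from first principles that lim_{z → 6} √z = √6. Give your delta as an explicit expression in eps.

delta = min(6, √6·eps)

Let eps > 0 be given. We want delta > 0 such that 0 < |z − 6| < delta implies |√z − √6| < eps.
Rationalise: √z − √6 = (z − 6)/(√z + √6), so |√z − √6| = |z − 6|/(√z + √6).
Restrict delta ≤ 6 so that |z − 6| < 6 forces z > 0, and then √z + √6 > √6.
Hence |√z − √6| < |z − 6|/√6, which is < eps once |z − 6| < √6·eps.
Take delta = min(6, √6·eps). If 0 < |z − 6| < delta then z > 0 and |√z − √6| < |z − 6|/√6 < eps.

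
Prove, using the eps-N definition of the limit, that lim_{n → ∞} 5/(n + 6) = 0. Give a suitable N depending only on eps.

N = 5/eps

Suppose eps > 0. For n ≥ 1, |5/(n + 6) − 0| = 5/(n + 6) ≤ 5/n.
We need 5/n < eps, i.e. n > 5/eps.
Take N = 5/eps. If n > N then |5/(n + 6)| ≤ 5/n < eps.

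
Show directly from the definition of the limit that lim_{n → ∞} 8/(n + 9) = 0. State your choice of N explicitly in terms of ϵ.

N = 8/ϵ

Let ϵ > 0 be given. For n ≥ 1, |8/(n + 9) − 0| = 8/(n + 9) ≤ 8/n.
We need 8/n < ϵ, i.e. n > 8/ϵ.
Take N = 8/ϵ. If n > N then |8/(n + 9)| ≤ 8/n < ϵ.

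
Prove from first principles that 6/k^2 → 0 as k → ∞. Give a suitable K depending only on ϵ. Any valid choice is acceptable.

Suppose ϵ > 0. For k ≥ 1, |6/k^2 − 0| = 6/k^2.
6/k^2 < ϵ ⇔ k^2 > 6/ϵ ⇔ k > (6/ϵ)^{1/2}.
Take K = (6/ϵ)^{1/2}. Then k > K implies 6/k^2 < ϵ.

K = (6/ϵ)^{1/2}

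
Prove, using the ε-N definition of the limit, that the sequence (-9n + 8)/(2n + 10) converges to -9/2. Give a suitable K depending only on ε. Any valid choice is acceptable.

Fix ε > 0. For n ≥ 1, |(-9n + 8)/(2n + 10) + 9/2| = |106|/(2(2n + 10)) = 106/(2(2n + 10)).
Since 2n + 10 ≥ 2n for n ≥ 1, this is ≤ 106/(2·2n) = (53/2)/n.
So |(-9n + 8)/(2n + 10) + 9/2| < ε whenever n > (53/2)/ε.
Take K = (53/2)/ε. If n > K then |(-9n + 8)/(2n + 10) + 9/2| ≤ (53/2)/n < ε.

K = (53/2)/ε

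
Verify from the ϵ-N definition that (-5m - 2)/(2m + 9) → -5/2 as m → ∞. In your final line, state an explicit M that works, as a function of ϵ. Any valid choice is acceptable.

Let ϵ > 0 be given. For m ≥ 1, |(-5m - 2)/(2m + 9) + 5/2| = |41|/(2(2m + 9)) = 41/(2(2m + 9)).
Since 2m + 9 ≥ 2m for m ≥ 1, this is ≤ 41/(2·2m) = (41/4)/m.
So |(-5m - 2)/(2m + 9) + 5/2| < ϵ whenever m > (41/4)/ϵ.
Take M = (41/4)/ϵ. If m > M then |(-5m - 2)/(2m + 9) + 5/2| ≤ (41/4)/m < ϵ.

M = (41/4)/ϵ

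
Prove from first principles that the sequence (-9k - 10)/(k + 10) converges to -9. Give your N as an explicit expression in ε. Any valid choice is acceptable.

Fix ε > 0. For k ≥ 1, |(-9k - 10)/(k + 10) + 9| = |80|/((k + 10)) = 80/((k + 10)).
Since k + 10 ≥ k for k ≥ 1, this is ≤ 80/(k) = 80/k.
So |(-9k - 10)/(k + 10) + 9| < ε whenever k > 80/ε.
Take N = 80/ε. If k > N then |(-9k - 10)/(k + 10) + 9| ≤ 80/k < ε.

N = 80/ε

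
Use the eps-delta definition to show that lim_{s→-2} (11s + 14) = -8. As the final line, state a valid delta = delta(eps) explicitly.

delta = eps/11

Suppose eps > 0. We need delta > 0 so that 0 < |s + 2| < delta implies |(11s + 14) + 8| < eps.
|(11s + 14) + 8| = |11s + 22| = 11|s + 2|.
Thus it suffices that |s + 2| < eps/11.
Choosing delta = eps/11 gives |(11s + 14) + 8| = 11|s + 2| < eps whenever |s + 2| < delta.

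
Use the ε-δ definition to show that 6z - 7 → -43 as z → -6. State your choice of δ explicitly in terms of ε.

Fix ε > 0. We need δ > 0 so that 0 < |z + 6| < δ implies |(6z - 7) + 43| < ε.
|(6z - 7) + 43| = |6z + 36| = 6|z + 6|.
So 6|z + 6| < ε exactly when |z + 6| < ε/6.
Choosing δ = ε/6 gives |(6z - 7) + 43| = 6|z + 6| < ε whenever |z + 6| < δ.

δ = ε/6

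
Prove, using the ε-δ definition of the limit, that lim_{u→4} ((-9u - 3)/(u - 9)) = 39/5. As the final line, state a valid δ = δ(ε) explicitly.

δ = min(5/2, (25/168)ε)

Suppose ε > 0. We want δ > 0 with 0 < |u − 4| < δ ⇒ |(-9u - 3)/(u - 9) − (39/5)| < ε.
Combining over a common denominator, (-9u - 3)/(u - 9) − (39/5) = [(-9u - 3)·(-5) − (-39)·(u - 9)] / [(-5)·(u - 9)] = 84(u − 4) / ((-5)(u - 9)).
So |(-9u - 3)/(u - 9) − (39/5)| = 84|u − 4| / (5·|u − 9|).
Restrict δ ≤ 5/2. Then |u − 4| < 5/2 gives |u − 9| = |(u − 4) + (-5)| ≥ 5 − 5/2 = 5/2.
Hence |(-9u - 3)/(u - 9) − (39/5)| < 84|u − 4|/(5·(5/2)) = (168/25)|u − 4|, which is < ε once |u − 4| < (25/168)ε.
Take δ = min(5/2, (25/168)ε). Then 0 < |u − 4| < δ forces both bounds, so |(-9u - 3)/(u - 9) − (39/5)| < ε.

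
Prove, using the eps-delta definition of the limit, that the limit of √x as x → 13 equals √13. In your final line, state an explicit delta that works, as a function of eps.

delta = min(13, √13·eps)

Let eps > 0 be given. We want delta > 0 such that 0 < |x − 13| < delta implies |√x − √13| < eps.
Multiplying by the conjugate, |√x − √13| = |x − 13|/(√x + √13).
Restrict delta ≤ 13 so that |x − 13| < 13 forces x > 0, and then √x + √13 > √13.
Hence |√x − √13| < |x − 13|/√13, which is < eps once |x − 13| < √13·eps.
Take delta = min(13, √13·eps). If 0 < |x − 13| < delta then x > 0 and |√x − √13| < |x − 13|/√13 < eps.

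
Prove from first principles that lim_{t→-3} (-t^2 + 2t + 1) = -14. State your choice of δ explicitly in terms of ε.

δ = min(1, ε/9)

Fix ε > 0. We want δ > 0 such that 0 < |t + 3| < δ implies |(-t^2 + 2t + 1) + 14| < ε.
(-t^2 + 2t + 1) + 14 = -t^2 + 2t + 15 = (t + 3)(-t + 5).
So |(-t^2 + 2t + 1) + 14| = |t + 3|·|-t + 5|.
Require δ ≤ 1. Then |t + 3| < 1 gives |t| < 4, and by the triangle inequality |-t + 5| ≤ 4 + 5 = 9.
Hence |(-t^2 + 2t + 1) + 14| ≤ 9|t + 3| < ε provided |t + 3| < ε/9.
Choosing δ = min(1, ε/9) ensures both conditions, hence |(-t^2 + 2t + 1) + 14| < ε.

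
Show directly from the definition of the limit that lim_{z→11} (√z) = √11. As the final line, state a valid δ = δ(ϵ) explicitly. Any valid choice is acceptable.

Let ϵ > 0 be given. We want δ > 0 such that 0 < |z − 11| < δ implies |√z − √11| < ϵ.
Multiplying by the conjugate, |√z − √11| = |z − 11|/(√z + √11).
Restrict δ ≤ 11 so that |z − 11| < 11 forces z > 0, and then √z + √11 > √11.
Hence |√z − √11| < |z − 11|/√11, which is < ϵ once |z − 11| < √11·ϵ.
Take δ = min(11, √11·ϵ). If 0 < |z − 11| < δ then z > 0 and |√z − √11| < |z − 11|/√11 < ϵ.

δ = min(11, √11·ϵ)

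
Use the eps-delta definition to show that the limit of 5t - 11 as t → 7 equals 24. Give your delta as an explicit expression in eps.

Let eps > 0. We need delta > 0 so that 0 < |t − 7| < delta implies |(5t - 11) − 24| < eps.
Since (5t - 11) − 24 = 5(t − 7), we have |(5t - 11) − 24| = 5|t − 7|.
So 5|t − 7| < eps exactly when |t − 7| < eps/5.
Choosing delta = eps/5 gives |(5t - 11) − 24| = 5|t − 7| < eps whenever |t − 7| < delta.

delta = eps/5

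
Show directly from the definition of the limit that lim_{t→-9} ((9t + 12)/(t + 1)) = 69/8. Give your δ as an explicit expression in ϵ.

δ = min(4, (32/3)ϵ)

Suppose ϵ > 0. We want δ > 0 with 0 < |t + 9| < δ ⇒ |(9t + 12)/(t + 1) − (69/8)| < ϵ.
Combining over a common denominator, (9t + 12)/(t + 1) − (69/8) = [(9t + 12)·(-8) − (-69)·(t + 1)] / [(-8)·(t + 1)] = -3(t + 9) / ((-8)(t + 1)).
So |(9t + 12)/(t + 1) − (69/8)| = 3|t + 9| / (8·|t + 1|).
Restrict δ ≤ 4. Then |t + 9| < 4 gives |t + 1| = |(t + 9) + (-8)| ≥ 8 − 4 = 4.
Hence |(9t + 12)/(t + 1) − (69/8)| < 3|t + 9|/(8·4) = (3/32)|t + 9|, which is < ϵ once |t + 9| < (32/3)ϵ.
Take δ = min(4, (32/3)ϵ). Then 0 < |t + 9| < δ forces both bounds, so |(9t + 12)/(t + 1) − (69/8)| < ϵ.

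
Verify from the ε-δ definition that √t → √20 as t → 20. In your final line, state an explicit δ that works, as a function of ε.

Let ε > 0. We want δ > 0 such that 0 < |t − 20| < δ implies |√t − √20| < ε.
Multiplying by the conjugate, |√t − √20| = |t − 20|/(√t + √20).
Restrict δ ≤ 20 so that |t − 20| < 20 forces t > 0, and then √t + √20 > √20.
Hence |√t − √20| < |t − 20|/√20, which is < ε once |t − 20| < √20·ε.
Take δ = min(20, √20·ε). If 0 < |t − 20| < δ then t > 0 and |√t − √20| < |t − 20|/√20 < ε.

δ = min(20, √20·ε)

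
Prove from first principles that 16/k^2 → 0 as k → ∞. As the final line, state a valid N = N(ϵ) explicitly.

N = (16/ϵ)^{1/2}

Fix ϵ > 0. For k ≥ 1, |16/k^2 − 0| = 16/k^2.
16/k^2 < ϵ ⇔ k^2 > 16/ϵ ⇔ k > (16/ϵ)^{1/2}.
Take N = (16/ϵ)^{1/2}. Then k > N implies 16/k^2 < ϵ.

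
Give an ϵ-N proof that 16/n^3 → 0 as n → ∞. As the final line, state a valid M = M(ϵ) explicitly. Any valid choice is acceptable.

M = (16/ϵ)^{1/3}

Let ϵ > 0. For n ≥ 1, |16/n^3 − 0| = 16/n^3.
16/n^3 < ϵ ⇔ n^3 > 16/ϵ ⇔ n > (16/ϵ)^{1/3}.
Take M = (16/ϵ)^{1/3}. Then n > M implies 16/n^3 < ϵ.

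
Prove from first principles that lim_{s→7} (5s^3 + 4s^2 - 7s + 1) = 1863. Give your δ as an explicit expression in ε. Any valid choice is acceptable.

δ = min(1, ε/898)

Fix ε > 0. We want δ > 0 such that 0 < |s − 7| < δ implies |(5s^3 + 4s^2 - 7s + 1) − 1863| < ε.
(5s^3 + 4s^2 - 7s + 1) − 1863 = 5s^3 + 4s^2 - 7s - 1862 = (s − 7)(5s^2 + 39s + 266).
So |(5s^3 + 4s^2 - 7s + 1) − 1863| = |s − 7|·|5s^2 + 39s + 266|.
Require δ ≤ 1. Then |s − 7| < 1 gives |s| < 8, and by the triangle inequality |5s^2 + 39s + 266| ≤ 5·8^2 + 39·8 + 266 = 898.
Hence |(5s^3 + 4s^2 - 7s + 1) − 1863| ≤ 898|s − 7| < ε provided |s − 7| < ε/898.
Choosing δ = min(1, ε/898) ensures both conditions, hence |(5s^3 + 4s^2 - 7s + 1) − 1863| < ε.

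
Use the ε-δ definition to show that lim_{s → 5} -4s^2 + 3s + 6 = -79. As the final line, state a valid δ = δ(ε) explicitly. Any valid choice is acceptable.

δ = min(1, ε/41)

Suppose ε > 0. We want δ > 0 such that 0 < |s − 5| < δ implies |(-4s^2 + 3s + 6) + 79| < ε.
(-4s^2 + 3s + 6) + 79 = -4s^2 + 3s + 85 = (s − 5)(-4s - 17).
So |(-4s^2 + 3s + 6) + 79| = |s − 5|·|-4s - 17|.
Require δ ≤ 1. Then |s − 5| < 1 gives |s| < 6, and by the triangle inequality |-4s - 17| ≤ 4·6 + 17 = 41.
Hence |(-4s^2 + 3s + 6) + 79| ≤ 41|s − 5| < ε provided |s − 5| < ε/41.
Choosing δ = min(1, ε/41) ensures both conditions, hence |(-4s^2 + 3s + 6) + 79| < ε.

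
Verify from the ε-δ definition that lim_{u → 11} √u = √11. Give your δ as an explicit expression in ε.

δ = min(11, √11·ε)

Fix ε > 0. We want δ > 0 such that 0 < |u − 11| < δ implies |√u − √11| < ε.
Rationalise: √u − √11 = (u − 11)/(√u + √11), so |√u − √11| = |u − 11|/(√u + √11).
Restrict δ ≤ 11 so that |u − 11| < 11 forces u > 0, and then √u + √11 > √11.
Hence |√u − √11| < |u − 11|/√11, which is < ε once |u − 11| < √11·ε.
Take δ = min(11, √11·ε). If 0 < |u − 11| < δ then u > 0 and |√u − √11| < |u − 11|/√11 < ε.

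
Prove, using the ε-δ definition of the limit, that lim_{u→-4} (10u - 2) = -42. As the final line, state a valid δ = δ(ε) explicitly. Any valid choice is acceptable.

δ = ε/10

Fix ε > 0. We need δ > 0 so that 0 < |u + 4| < δ implies |(10u - 2) + 42| < ε.
Since (10u - 2) + 42 = 10(u + 4), we have |(10u - 2) + 42| = 10|u + 4|.
Thus it suffices that |u + 4| < ε/10.
Take δ = ε/10. If 0 < |u + 4| < δ then |(10u - 2) + 42| = 10|u + 4| < 10·(ε/10) = ε.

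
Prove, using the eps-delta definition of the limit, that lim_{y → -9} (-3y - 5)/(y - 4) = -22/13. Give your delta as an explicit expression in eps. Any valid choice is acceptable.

delta = min(13/2, (169/34)eps)

Let eps > 0 be given. We want delta > 0 with 0 < |y + 9| < delta ⇒ |(-3y - 5)/(y - 4) + 22/13| < eps.
Combining over a common denominator, (-3y - 5)/(y - 4) + 22/13 = [(-3y - 5)·(-13) − 22·(y - 4)] / [(-13)·(y - 4)] = 17(y + 9) / ((-13)(y - 4)).
So |(-3y - 5)/(y - 4) + 22/13| = 17|y + 9| / (13·|y − 4|).
Require delta ≤ 13/2, so |y − 4| ≥ |-13| − |y + 9| > 13 − 13/2 = 13/2.
Hence |(-3y - 5)/(y - 4) + 22/13| < 17|y + 9|/(13·(13/2)) = (34/169)|y + 9|, which is < eps once |y + 9| < (169/34)eps.
Take delta = min(13/2, (169/34)eps). Then 0 < |y + 9| < delta forces both bounds, so |(-3y - 5)/(y - 4) + 22/13| < eps.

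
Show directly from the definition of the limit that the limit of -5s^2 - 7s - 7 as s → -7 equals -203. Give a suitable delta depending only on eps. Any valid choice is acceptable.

Suppose eps > 0. We want delta > 0 such that 0 < |s + 7| < delta implies |(-5s^2 - 7s - 7) + 203| < eps.
(-5s^2 - 7s - 7) + 203 = -5s^2 - 7s + 196 = (s + 7)(-5s + 28).
So |(-5s^2 - 7s - 7) + 203| = |s + 7|·|-5s + 28|.
Require delta ≤ 1. Then |s + 7| < 1 gives |s| < 8, and by the triangle inequality |-5s + 28| ≤ 5·8 + 28 = 68.
Hence |(-5s^2 - 7s - 7) + 203| ≤ 68|s + 7| < eps provided |s + 7| < eps/68.
Take delta = min(1, eps/68). Then 0 < |s + 7| < delta gives both |s + 7| < 1 and |s + 7| < eps/68, so |(-5s^2 - 7s - 7) + 203| < eps.

delta = min(1, eps/68)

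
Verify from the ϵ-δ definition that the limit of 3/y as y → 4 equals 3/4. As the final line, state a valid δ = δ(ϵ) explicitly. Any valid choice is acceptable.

δ = min(2, (8/3)ϵ)

Fix ϵ > 0. We seek δ > 0 such that 0 < |y − 4| < δ implies |3/y − (3/4)| < ϵ.
|3/y − (3/4)| = 3·|4 − y|/(4·|y|) = 3|y − 4|/(4|y|).
Require δ ≤ 2 so that |y| > 4 − 2 = 2, hence 4|y| > 8.
Then |3/y − (3/4)| < 3|y − 4|/8, which is < ϵ when |y − 4| < (8/3)ϵ.
Take δ = min(2, (8/3)ϵ). Then 0 < |y − 4| < δ gives both |y − 4| < 2 and |y − 4| < (8/3)ϵ, so |3/y − (3/4)| < ϵ.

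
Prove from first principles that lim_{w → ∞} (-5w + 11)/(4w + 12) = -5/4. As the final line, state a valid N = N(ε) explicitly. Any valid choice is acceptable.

N = (13/2)/ε

Fix ε > 0. We seek N > 0 such that w > N implies |(-5w + 11)/(4w + 12) + 5/4| < ε.
(-5w + 11)/(4w + 12) + 5/4 = (4(-5w + 11) − (-5)(4w + 12)) / (4(4w + 12)) = 104/(4(4w + 12)).
For w > 0 we have 4w + 12 > 4w, so |(-5w + 11)/(4w + 12) + 5/4| = 104/(4(4w + 12)) < 104/(4·4w) = (13/2)/w.
Thus |(-5w + 11)/(4w + 12) + 5/4| < ε whenever w > (13/2)/ε.
Take N = (13/2)/ε. If w > N then |(-5w + 11)/(4w + 12) + 5/4| < (13/2)/w < ε.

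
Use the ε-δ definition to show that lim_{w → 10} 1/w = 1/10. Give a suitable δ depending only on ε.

Let ε > 0. We seek δ > 0 such that 0 < |w − 10| < δ implies |1/w − (1/10)| < ε.
|1/w − (1/10)| = |10 − w|/(10·|w|) = |w − 10|/(10|w|).
Require δ ≤ 5 so that |w| > 10 − 5 = 5, hence 10|w| > 50.
Then |1/w − (1/10)| < |w − 10|/50, which is < ε when |w − 10| < 50ε.
Take δ = min(5, 50ε). Then 0 < |w − 10| < δ gives both |w − 10| < 5 and |w − 10| < 50ε, so |1/w − (1/10)| < ε.

δ = min(5, 50ε)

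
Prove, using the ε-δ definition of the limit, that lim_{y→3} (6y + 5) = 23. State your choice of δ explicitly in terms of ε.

δ = ε/6

Let ε > 0 be given. We need δ > 0 so that 0 < |y − 3| < δ implies |(6y + 5) − 23| < ε.
Since (6y + 5) − 23 = 6(y − 3), we have |(6y + 5) − 23| = 6|y − 3|.
Thus it suffices that |y − 3| < ε/6.
Take δ = ε/6. If 0 < |y − 3| < δ then |(6y + 5) − 23| = 6|y − 3| < 6·(ε/6) = ε.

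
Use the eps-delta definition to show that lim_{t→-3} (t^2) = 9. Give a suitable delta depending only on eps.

delta = min(1, eps/7)

Fix eps > 0. We seek delta > 0 with 0 < |t + 3| < delta ⇒ |t^2 − 9| < eps.
Factor: t^2 − 9 = (t + 3)(t - 3), so |t^2 − 9| = |t + 3|·|t - 3|.
Impose delta ≤ 1 so that |t| < 4; then |t - 3| ≤ 7.
Hence |t^2 − 9| ≤ 7|t + 3|, which is < eps once |t + 3| < eps/7.
Take delta = min(1, eps/7). If 0 < |t + 3| < delta then both bounds hold and |t^2 − 9| ≤ 7|t + 3| < 7·(eps/7) = eps.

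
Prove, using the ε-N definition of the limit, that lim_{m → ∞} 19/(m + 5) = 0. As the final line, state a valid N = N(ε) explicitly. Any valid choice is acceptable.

Fix ε > 0. For m ≥ 1, |19/(m + 5) − 0| = 19/(m + 5) ≤ 19/m.
We need 19/m < ε, i.e. m > 19/ε.
Take N = 19/ε. If m > N then |19/(m + 5)| ≤ 19/m < ε.

N = 19/ε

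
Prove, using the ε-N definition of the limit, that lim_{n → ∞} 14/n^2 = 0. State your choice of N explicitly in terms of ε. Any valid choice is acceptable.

Fix ε > 0. For n ≥ 1, |14/n^2 − 0| = 14/n^2.
14/n^2 < ε ⇔ n^2 > 14/ε ⇔ n > (14/ε)^{1/2}.
Take N = (14/ε)^{1/2}. Then n > N implies 14/n^2 < ε.

N = (14/ε)^{1/2}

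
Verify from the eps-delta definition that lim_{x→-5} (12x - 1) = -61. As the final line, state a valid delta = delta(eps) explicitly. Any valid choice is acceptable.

Let eps > 0 be given. We need delta > 0 so that 0 < |x + 5| < delta implies |(12x - 1) + 61| < eps.
Since (12x - 1) + 61 = 12(x + 5), we have |(12x - 1) + 61| = 12|x + 5|.
Thus it suffices that |x + 5| < eps/12.
Take delta = eps/12. If 0 < |x + 5| < delta then |(12x - 1) + 61| = 12|x + 5| < 12·(eps/12) = eps.

delta = eps/12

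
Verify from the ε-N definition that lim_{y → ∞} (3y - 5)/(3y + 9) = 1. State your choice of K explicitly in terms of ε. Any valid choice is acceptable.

Fix ε > 0. We seek K > 0 such that y > K implies |(3y - 5)/(3y + 9) − 1| < ε.
(3y - 5)/(3y + 9) − 1 = (3(3y - 5) − 3(3y + 9)) / (3(3y + 9)) = -42/(3(3y + 9)).
For y > 0 we have 3y + 9 > 3y, so |(3y - 5)/(3y + 9) − 1| = 42/(3(3y + 9)) < 42/(3·3y) = (14/3)/y.
Thus |(3y - 5)/(3y + 9) − 1| < ε whenever y > (14/3)/ε.
Take K = (14/3)/ε. If y > K then |(3y - 5)/(3y + 9) − 1| < (14/3)/y < ε.

K = (14/3)/ε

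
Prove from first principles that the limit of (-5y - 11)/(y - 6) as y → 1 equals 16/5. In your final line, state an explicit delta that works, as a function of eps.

Let eps > 0. We want delta > 0 with 0 < |y − 1| < delta ⇒ |(-5y - 11)/(y - 6) − (16/5)| < eps.
Combining over a common denominator, (-5y - 11)/(y - 6) − (16/5) = [(-5y - 11)·(-5) − (-16)·(y - 6)] / [(-5)·(y - 6)] = 41(y − 1) / ((-5)(y - 6)).
So |(-5y - 11)/(y - 6) − (16/5)| = 41|y − 1| / (5·|y − 6|).
Restrict delta ≤ 5/2. Then |y − 1| < 5/2 gives |y − 6| = |(y − 1) + (-5)| ≥ 5 − 5/2 = 5/2.
Hence |(-5y - 11)/(y - 6) − (16/5)| < 41|y − 1|/(5·(5/2)) = (82/25)|y − 1|, which is < eps once |y − 1| < (25/82)eps.
Take delta = min(5/2, (25/82)eps). Then 0 < |y − 1| < delta forces both bounds, so |(-5y - 11)/(y - 6) − (16/5)| < eps.

delta = min(5/2, (25/82)eps)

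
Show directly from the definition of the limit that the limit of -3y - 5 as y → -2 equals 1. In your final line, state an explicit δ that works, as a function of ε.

Let ε > 0 be given. We need δ > 0 so that 0 < |y + 2| < δ implies |(-3y - 5) − 1| < ε.
Since (-3y - 5) − 1 = -3(y + 2), we have |(-3y - 5) − 1| = 3|y + 2|.
So 3|y + 2| < ε exactly when |y + 2| < ε/3.
Choosing δ = ε/3 gives |(-3y - 5) − 1| = 3|y + 2| < ε whenever |y + 2| < δ.

δ = ε/3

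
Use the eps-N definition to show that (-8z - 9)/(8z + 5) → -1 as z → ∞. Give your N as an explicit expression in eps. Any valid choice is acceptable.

N = (1/2)/eps

Fix eps > 0. We seek N > 0 such that z > N implies |(-8z - 9)/(8z + 5) + 1| < eps.
(-8z - 9)/(8z + 5) + 1 = (8(-8z - 9) − (-8)(8z + 5)) / (8(8z + 5)) = -32/(8(8z + 5)).
For z > 0 we have 8z + 5 > 8z, so |(-8z - 9)/(8z + 5) + 1| = 32/(8(8z + 5)) < 32/(8·8z) = (1/2)/z.
Thus |(-8z - 9)/(8z + 5) + 1| < eps whenever z > (1/2)/eps.
Take N = (1/2)/eps. If z > N then |(-8z - 9)/(8z + 5) + 1| < (1/2)/z < eps.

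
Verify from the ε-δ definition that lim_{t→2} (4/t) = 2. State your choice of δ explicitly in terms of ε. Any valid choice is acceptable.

Suppose ε > 0. We seek δ > 0 such that 0 < |t − 2| < δ implies |4/t − 2| < ε.
|4/t − 2| = 4·|2 − t|/(2·|t|) = 4|t − 2|/(2|t|).
Require δ ≤ 1 so that |t| > 2 − 1 = 1, hence 2|t| > 2.
Then |4/t − 2| < 4|t − 2|/2, which is < ε when |t − 2| < (1/2)ε.
Take δ = min(1, (1/2)ε). Then 0 < |t − 2| < δ gives both |t − 2| < 1 and |t − 2| < (1/2)ε, so |4/t − 2| < ε.

δ = min(1, (1/2)ε)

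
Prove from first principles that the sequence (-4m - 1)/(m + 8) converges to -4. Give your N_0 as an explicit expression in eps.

N_0 = 31/eps

Fix eps > 0. For m ≥ 1, |(-4m - 1)/(m + 8) + 4| = |31|/((m + 8)) = 31/((m + 8)).
Since m + 8 ≥ m for m ≥ 1, this is ≤ 31/(m) = 31/m.
So |(-4m - 1)/(m + 8) + 4| < eps whenever m > 31/eps.
Take N_0 = 31/eps. If m > N_0 then |(-4m - 1)/(m + 8) + 4| ≤ 31/m < eps.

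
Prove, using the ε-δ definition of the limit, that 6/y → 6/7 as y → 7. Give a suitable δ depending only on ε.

δ = min(7/2, (49/12)ε)

Fix ε > 0. We seek δ > 0 such that 0 < |y − 7| < δ implies |6/y − (6/7)| < ε.
|6/y − (6/7)| = 6·|7 − y|/(7·|y|) = 6|y − 7|/(7|y|).
Restrict δ ≤ 7/2. Then |y − 7| < 7/2 gives |y| > 7/2, so 7|y| > 49/2.
Then |6/y − (6/7)| < 6|y − 7|/(49/2), which is < ε when |y − 7| < (49/12)ε.
Take δ = min(7/2, (49/12)ε). Then 0 < |y − 7| < δ gives both |y − 7| < 7/2 and |y − 7| < (49/12)ε, so |6/y − (6/7)| < ε.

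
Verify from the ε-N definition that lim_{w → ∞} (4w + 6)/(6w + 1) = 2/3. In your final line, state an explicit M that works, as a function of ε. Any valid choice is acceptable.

M = (8/9)/ε

Let ε > 0. We seek M > 0 such that w > M implies |(4w + 6)/(6w + 1) − (2/3)| < ε.
(4w + 6)/(6w + 1) − (2/3) = (6(4w + 6) − 4(6w + 1)) / (6(6w + 1)) = 32/(6(6w + 1)).
For w > 0 we have 6w + 1 > 6w, so |(4w + 6)/(6w + 1) − (2/3)| = 32/(6(6w + 1)) < 32/(6·6w) = (8/9)/w.
Thus |(4w + 6)/(6w + 1) − (2/3)| < ε whenever w > (8/9)/ε.
Take M = (8/9)/ε. If w > M then |(4w + 6)/(6w + 1) − (2/3)| < (8/9)/w < ε.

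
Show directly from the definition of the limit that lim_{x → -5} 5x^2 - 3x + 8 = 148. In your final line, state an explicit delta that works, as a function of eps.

delta = min(1, eps/58)

Suppose eps > 0. We want delta > 0 such that 0 < |x + 5| < delta implies |(5x^2 - 3x + 8) − 148| < eps.
(5x^2 - 3x + 8) − 148 = 5x^2 - 3x - 140 = (x + 5)(5x - 28).
So |(5x^2 - 3x + 8) − 148| = |x + 5|·|5x - 28|.
Assume first that |x + 5| < 1, so |x| < 6. Then |5x - 28| ≤ 5·6 + 28 = 58.
Hence |(5x^2 - 3x + 8) − 148| ≤ 58|x + 5| < eps provided |x + 5| < eps/58.
Choosing delta = min(1, eps/58) ensures both conditions, hence |(5x^2 - 3x + 8) − 148| < eps.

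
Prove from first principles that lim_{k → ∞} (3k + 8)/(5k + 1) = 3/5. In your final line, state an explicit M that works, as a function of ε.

M = (37/25)/ε

Fix ε > 0. For k ≥ 1, |(3k + 8)/(5k + 1) − (3/5)| = |37|/(5(5k + 1)) = 37/(5(5k + 1)).
Since 5k + 1 ≥ 5k for k ≥ 1, this is ≤ 37/(5·5k) = (37/25)/k.
So |(3k + 8)/(5k + 1) − (3/5)| < ε whenever k > (37/25)/ε.
Take M = (37/25)/ε. If k > M then |(3k + 8)/(5k + 1) − (3/5)| ≤ (37/25)/k < ε.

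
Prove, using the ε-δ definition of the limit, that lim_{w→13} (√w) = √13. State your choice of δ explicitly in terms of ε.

δ = min(13, √13·ε)

Let ε > 0. We want δ > 0 such that 0 < |w − 13| < δ implies |√w − √13| < ε.
Multiplying by the conjugate, |√w − √13| = |w − 13|/(√w + √13).
Restrict δ ≤ 13 so that |w − 13| < 13 forces w > 0, and then √w + √13 > √13.
Hence |√w − √13| < |w − 13|/√13, which is < ε once |w − 13| < √13·ε.
Take δ = min(13, √13·ε). If 0 < |w − 13| < δ then w > 0 and |√w − √13| < |w − 13|/√13 < ε.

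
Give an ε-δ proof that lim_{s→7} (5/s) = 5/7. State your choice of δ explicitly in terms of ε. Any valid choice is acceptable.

Fix ε > 0. We seek δ > 0 such that 0 < |s − 7| < δ implies |5/s − (5/7)| < ε.
|5/s − (5/7)| = 5·|7 − s|/(7·|s|) = 5|s − 7|/(7|s|).
Restrict δ ≤ 7/2. Then |s − 7| < 7/2 gives |s| > 7/2, so 7|s| > 49/2.
Then |5/s − (5/7)| < 5|s − 7|/(49/2), which is < ε when |s − 7| < (49/10)ε.
Take δ = min(7/2, (49/10)ε). Then 0 < |s − 7| < δ gives both |s − 7| < 7/2 and |s − 7| < (49/10)ε, so |5/s − (5/7)| < ε.

δ = min(7/2, (49/10)ε)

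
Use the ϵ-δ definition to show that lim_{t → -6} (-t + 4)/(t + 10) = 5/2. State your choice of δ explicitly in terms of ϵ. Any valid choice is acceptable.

Suppose ϵ > 0. We want δ > 0 with 0 < |t + 6| < δ ⇒ |(-t + 4)/(t + 10) − (5/2)| < ϵ.
Combining over a common denominator, (-t + 4)/(t + 10) − (5/2) = [(-t + 4)·4 − 10·(t + 10)] / [4·(t + 10)] = -14(t + 6) / (4(t + 10)).
So |(-t + 4)/(t + 10) − (5/2)| = 14|t + 6| / (4·|t + 10|).
Require δ ≤ 2, so |t + 10| ≥ |4| − |t + 6| > 4 − 2 = 2.
Hence |(-t + 4)/(t + 10) − (5/2)| < 14|t + 6|/(4·2) = (7/4)|t + 6|, which is < ϵ once |t + 6| < (4/7)ϵ.
Take δ = min(2, (4/7)ϵ). Then 0 < |t + 6| < δ forces both bounds, so |(-t + 4)/(t + 10) − (5/2)| < ϵ.

δ = min(2, (4/7)ϵ)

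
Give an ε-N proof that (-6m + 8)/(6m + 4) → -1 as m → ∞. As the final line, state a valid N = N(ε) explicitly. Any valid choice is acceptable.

N = 2/ε

Let ε > 0. For m ≥ 1, |(-6m + 8)/(6m + 4) + 1| = |72|/(6(6m + 4)) = 72/(6(6m + 4)).
Since 6m + 4 ≥ 6m for m ≥ 1, this is ≤ 72/(6·6m) = 2/m.
So |(-6m + 8)/(6m + 4) + 1| < ε whenever m > 2/ε.
Take N = 2/ε. If m > N then |(-6m + 8)/(6m + 4) + 1| ≤ 2/m < ε.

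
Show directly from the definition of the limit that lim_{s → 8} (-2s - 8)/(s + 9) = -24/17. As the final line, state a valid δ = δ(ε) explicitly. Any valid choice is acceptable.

δ = min(17/2, (289/20)ε)

Fix ε > 0. We want δ > 0 with 0 < |s − 8| < δ ⇒ |(-2s - 8)/(s + 9) + 24/17| < ε.
Combining over a common denominator, (-2s - 8)/(s + 9) + 24/17 = [(-2s - 8)·17 − (-24)·(s + 9)] / [17·(s + 9)] = -10(s − 8) / (17(s + 9)).
So |(-2s - 8)/(s + 9) + 24/17| = 10|s − 8| / (17·|s + 9|).
Restrict δ ≤ 17/2. Then |s − 8| < 17/2 gives |s + 9| = |(s − 8) + 17| ≥ 17 − 17/2 = 17/2.
Hence |(-2s - 8)/(s + 9) + 24/17| < 10|s − 8|/(17·(17/2)) = (20/289)|s − 8|, which is < ε once |s − 8| < (289/20)ε.
Take δ = min(17/2, (289/20)ε). Then 0 < |s − 8| < δ forces both bounds, so |(-2s - 8)/(s + 9) + 24/17| < ε.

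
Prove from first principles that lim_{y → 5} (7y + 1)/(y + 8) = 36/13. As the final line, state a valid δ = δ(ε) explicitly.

δ = min(13/2, (169/110)ε)

Fix ε > 0. We want δ > 0 with 0 < |y − 5| < δ ⇒ |(7y + 1)/(y + 8) − (36/13)| < ε.
Combining over a common denominator, (7y + 1)/(y + 8) − (36/13) = [(7y + 1)·13 − 36·(y + 8)] / [13·(y + 8)] = 55(y − 5) / (13(y + 8)).
So |(7y + 1)/(y + 8) − (36/13)| = 55|y − 5| / (13·|y + 8|).
Require δ ≤ 13/2, so |y + 8| ≥ |13| − |y − 5| > 13 − 13/2 = 13/2.
Hence |(7y + 1)/(y + 8) − (36/13)| < 55|y − 5|/(13·(13/2)) = (110/169)|y − 5|, which is < ε once |y − 5| < (169/110)ε.
Take δ = min(13/2, (169/110)ε). Then 0 < |y − 5| < δ forces both bounds, so |(7y + 1)/(y + 8) − (36/13)| < ε.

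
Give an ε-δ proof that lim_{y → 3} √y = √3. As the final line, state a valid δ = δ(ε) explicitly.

δ = min(3, √3·ε)

Let ε > 0 be given. We want δ > 0 such that 0 < |y − 3| < δ implies |√y − √3| < ε.
Rationalise: √y − √3 = (y − 3)/(√y + √3), so |√y − √3| = |y − 3|/(√y + √3).
Restrict δ ≤ 3 so that |y − 3| < 3 forces y > 0, and then √y + √3 > √3.
Hence |√y − √3| < |y − 3|/√3, which is < ε once |y − 3| < √3·ε.
Take δ = min(3, √3·ε). If 0 < |y − 3| < δ then y > 0 and |√y − √3| < |y − 3|/√3 < ε.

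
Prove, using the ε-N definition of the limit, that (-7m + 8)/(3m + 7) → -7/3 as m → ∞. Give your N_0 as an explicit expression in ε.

N_0 = (73/9)/ε

Let ε > 0 be given. For m ≥ 1, |(-7m + 8)/(3m + 7) + 7/3| = |73|/(3(3m + 7)) = 73/(3(3m + 7)).
Since 3m + 7 ≥ 3m for m ≥ 1, this is ≤ 73/(3·3m) = (73/9)/m.
So |(-7m + 8)/(3m + 7) + 7/3| < ε whenever m > (73/9)/ε.
Take N_0 = (73/9)/ε. If m > N_0 then |(-7m + 8)/(3m + 7) + 7/3| ≤ (73/9)/m < ε.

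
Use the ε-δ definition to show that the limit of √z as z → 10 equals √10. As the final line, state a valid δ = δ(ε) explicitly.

Let ε > 0. We want δ > 0 such that 0 < |z − 10| < δ implies |√z − √10| < ε.
Rationalise: √z − √10 = (z − 10)/(√z + √10), so |√z − √10| = |z − 10|/(√z + √10).
Restrict δ ≤ 10 so that |z − 10| < 10 forces z > 0, and then √z + √10 > √10.
Hence |√z − √10| < |z − 10|/√10, which is < ε once |z − 10| < √10·ε.
Take δ = min(10, √10·ε). If 0 < |z − 10| < δ then z > 0 and |√z − √10| < |z − 10|/√10 < ε.

δ = min(10, √10·ε)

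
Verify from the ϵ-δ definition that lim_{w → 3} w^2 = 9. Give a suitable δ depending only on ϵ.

Suppose ϵ > 0. We seek δ > 0 with 0 < |w − 3| < δ ⇒ |w^2 − 9| < ϵ.
Factor: w^2 − 9 = (w − 3)(w + 3), so |w^2 − 9| = |w − 3|·|w + 3|.
Impose δ ≤ 1 so that |w| < 4; then |w + 3| ≤ 7.
Hence |w^2 − 9| ≤ 7|w − 3|, which is < ϵ once |w − 3| < ϵ/7.
Take δ = min(1, ϵ/7). If 0 < |w − 3| < δ then both bounds hold and |w^2 − 9| ≤ 7|w − 3| < 7·(ϵ/7) = ϵ.

δ = min(1, ϵ/7)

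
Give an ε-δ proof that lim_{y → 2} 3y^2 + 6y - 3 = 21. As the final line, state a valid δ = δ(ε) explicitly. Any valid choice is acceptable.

δ = min(1, ε/21)

Suppose ε > 0. We want δ > 0 such that 0 < |y − 2| < δ implies |(3y^2 + 6y - 3) − 21| < ε.
(3y^2 + 6y - 3) − 21 = 3y^2 + 6y - 24 = (y − 2)(3y + 12).
So |(3y^2 + 6y - 3) − 21| = |y − 2|·|3y + 12|.
Require δ ≤ 1. Then |y − 2| < 1 gives |y| < 3, and by the triangle inequality |3y + 12| ≤ 3·3 + 12 = 21.
Hence |(3y^2 + 6y - 3) − 21| ≤ 21|y − 2| < ε provided |y − 2| < ε/21.
Take δ = min(1, ε/21). Then 0 < |y − 2| < δ gives both |y − 2| < 1 and |y − 2| < ε/21, so |(3y^2 + 6y - 3) − 21| < ε.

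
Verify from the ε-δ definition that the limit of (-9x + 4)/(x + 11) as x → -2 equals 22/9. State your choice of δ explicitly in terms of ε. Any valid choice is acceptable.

δ = min(9/2, (81/206)ε)

Let ε > 0. We want δ > 0 with 0 < |x + 2| < δ ⇒ |(-9x + 4)/(x + 11) − (22/9)| < ε.
Combining over a common denominator, (-9x + 4)/(x + 11) − (22/9) = [(-9x + 4)·9 − 22·(x + 11)] / [9·(x + 11)] = -103(x + 2) / (9(x + 11)).
So |(-9x + 4)/(x + 11) − (22/9)| = 103|x + 2| / (9·|x + 11|).
Require δ ≤ 9/2, so |x + 11| ≥ |9| − |x + 2| > 9 − 9/2 = 9/2.
Hence |(-9x + 4)/(x + 11) − (22/9)| < 103|x + 2|/(9·(9/2)) = (206/81)|x + 2|, which is < ε once |x + 2| < (81/206)ε.
Take δ = min(9/2, (81/206)ε). Then 0 < |x + 2| < δ forces both bounds, so |(-9x + 4)/(x + 11) − (22/9)| < ε.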